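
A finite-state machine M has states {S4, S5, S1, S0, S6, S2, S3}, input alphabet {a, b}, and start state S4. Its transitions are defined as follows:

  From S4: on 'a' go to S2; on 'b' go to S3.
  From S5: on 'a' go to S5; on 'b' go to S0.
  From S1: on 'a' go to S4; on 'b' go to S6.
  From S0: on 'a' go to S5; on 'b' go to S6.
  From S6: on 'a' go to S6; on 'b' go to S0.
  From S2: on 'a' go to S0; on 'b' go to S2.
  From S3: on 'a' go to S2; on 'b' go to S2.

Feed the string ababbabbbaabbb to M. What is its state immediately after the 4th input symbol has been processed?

start at S4
read 'a': S4 → S2
read 'b': S2 → S2
read 'a': S2 → S0
read 'b': S0 → S6
After 4 symbols: S6.

S6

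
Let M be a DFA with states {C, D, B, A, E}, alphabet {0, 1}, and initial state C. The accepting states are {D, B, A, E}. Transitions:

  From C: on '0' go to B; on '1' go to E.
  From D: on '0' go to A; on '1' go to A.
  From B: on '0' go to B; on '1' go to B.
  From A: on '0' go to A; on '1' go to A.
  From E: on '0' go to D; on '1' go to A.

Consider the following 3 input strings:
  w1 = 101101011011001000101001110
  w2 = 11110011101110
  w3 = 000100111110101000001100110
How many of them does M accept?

3

w1: C → E → D → A → A → A → A → A → A → A → A → A → A → A → A → A → A → A → A → A → A → A → A → A → A → A → A → A  → end A, accepted
w2: C → E → A → A → A → A → A → A → A → A → A → A → A → A → A  → end A, accepted
w3: C → B → B → B → B → B → B → B → B → B → B → B → B → B → B → B → B → B → B → B → B → B → B → B → B → B → B → B  → end B, accepted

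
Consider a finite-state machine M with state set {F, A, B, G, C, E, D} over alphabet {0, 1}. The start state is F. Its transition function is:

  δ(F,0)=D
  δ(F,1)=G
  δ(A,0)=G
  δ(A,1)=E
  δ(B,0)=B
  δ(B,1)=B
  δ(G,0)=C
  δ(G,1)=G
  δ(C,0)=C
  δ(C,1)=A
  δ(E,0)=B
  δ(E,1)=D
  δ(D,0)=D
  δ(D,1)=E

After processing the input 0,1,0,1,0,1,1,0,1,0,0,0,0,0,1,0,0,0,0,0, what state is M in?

B

F → D → E → B → B → B → B → B → B → B → B → B → B → B → B → B → B → B → B → B → B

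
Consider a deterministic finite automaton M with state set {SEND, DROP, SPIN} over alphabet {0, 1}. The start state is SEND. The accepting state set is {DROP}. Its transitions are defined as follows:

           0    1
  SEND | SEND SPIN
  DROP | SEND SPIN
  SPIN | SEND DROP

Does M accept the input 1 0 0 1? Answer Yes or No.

start at SEND
read '1': SEND → SPIN
read '0': SPIN → SEND
read '0': SEND → SEND
read '1': SEND → SPIN
End state SPIN is not accepting.

No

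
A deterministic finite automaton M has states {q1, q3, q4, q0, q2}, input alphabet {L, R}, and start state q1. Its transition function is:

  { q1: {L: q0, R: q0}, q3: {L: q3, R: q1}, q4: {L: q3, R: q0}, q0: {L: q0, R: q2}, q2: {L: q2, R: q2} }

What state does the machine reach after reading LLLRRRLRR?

q2

q1 → q0 → q0 → q0 → q2 → q2 → q2 → q2 → q2 → q2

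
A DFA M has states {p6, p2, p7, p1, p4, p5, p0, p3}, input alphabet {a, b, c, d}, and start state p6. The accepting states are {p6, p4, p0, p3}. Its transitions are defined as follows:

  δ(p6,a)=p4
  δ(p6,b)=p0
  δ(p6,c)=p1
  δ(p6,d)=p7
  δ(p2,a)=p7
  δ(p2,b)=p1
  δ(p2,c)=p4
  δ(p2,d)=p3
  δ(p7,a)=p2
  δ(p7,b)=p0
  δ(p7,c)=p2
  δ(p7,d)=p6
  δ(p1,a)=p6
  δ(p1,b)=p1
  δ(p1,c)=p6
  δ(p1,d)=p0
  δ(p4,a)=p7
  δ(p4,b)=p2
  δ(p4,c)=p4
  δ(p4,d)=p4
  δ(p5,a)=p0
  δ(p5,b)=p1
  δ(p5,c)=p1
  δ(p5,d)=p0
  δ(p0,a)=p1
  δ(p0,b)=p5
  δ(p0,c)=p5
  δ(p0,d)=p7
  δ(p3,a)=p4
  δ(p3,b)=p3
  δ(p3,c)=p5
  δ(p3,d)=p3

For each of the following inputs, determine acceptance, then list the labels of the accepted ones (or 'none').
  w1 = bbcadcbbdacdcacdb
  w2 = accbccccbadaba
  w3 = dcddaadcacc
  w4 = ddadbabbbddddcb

w1, w3

w1:
  start at p6
  read 'b': p6 → p0
  read 'b': p0 → p5
  read 'c': p5 → p1
  read 'a': p1 → p6
  read 'd': p6 → p7
  read 'c': p7 → p2
  read 'b': p2 → p1
  read 'b': p1 → p1
  read 'd': p1 → p0
  read 'a': p0 → p1
  read 'c': p1 → p6
  read 'd': p6 → p7
  read 'c': p7 → p2
  read 'a': p2 → p7
  read 'c': p7 → p2
  read 'd': p2 → p3
  read 'b': p3 → p3
  end p3, accepted
w2:
  start at p6
  read 'a': p6 → p4
  read 'c': p4 → p4
  read 'c': p4 → p4
  read 'b': p4 → p2
  read 'c': p2 → p4
  read 'c': p4 → p4
  read 'c': p4 → p4
  read 'c': p4 → p4
  read 'b': p4 → p2
  read 'a': p2 → p7
  read 'd': p7 → p6
  read 'a': p6 → p4
  read 'b': p4 → p2
  read 'a': p2 → p7
  end p7, rejected
w3:
  start at p6
  read 'd': p6 → p7
  read 'c': p7 → p2
  read 'd': p2 → p3
  read 'd': p3 → p3
  read 'a': p3 → p4
  read 'a': p4 → p7
  read 'd': p7 → p6
  read 'c': p6 → p1
  read 'a': p1 → p6
  read 'c': p6 → p1
  read 'c': p1 → p6
  end p6, accepted
w4:
  start at p6
  read 'd': p6 → p7
  read 'd': p7 → p6
  read 'a': p6 → p4
  read 'd': p4 → p4
  read 'b': p4 → p2
  read 'a': p2 → p7
  read 'b': p7 → p0
  read 'b': p0 → p5
  read 'b': p5 → p1
  read 'd': p1 → p0
  read 'd': p0 → p7
  read 'd': p7 → p6
  read 'd': p6 → p7
  read 'c': p7 → p2
  read 'b': p2 → p1
  end p1, rejected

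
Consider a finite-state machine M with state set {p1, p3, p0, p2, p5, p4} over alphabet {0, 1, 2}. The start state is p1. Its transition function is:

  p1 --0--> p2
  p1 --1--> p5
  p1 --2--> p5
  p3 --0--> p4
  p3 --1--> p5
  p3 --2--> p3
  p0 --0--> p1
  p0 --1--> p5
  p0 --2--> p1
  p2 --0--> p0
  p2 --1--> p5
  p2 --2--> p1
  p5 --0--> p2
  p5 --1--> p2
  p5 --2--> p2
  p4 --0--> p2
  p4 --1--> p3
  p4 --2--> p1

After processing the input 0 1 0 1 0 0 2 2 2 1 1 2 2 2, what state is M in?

Trace: p1 -0-> p2 -1-> p5 -0-> p2 -1-> p5 -0-> p2 -0-> p0 -2-> p1 -2-> p5 -2-> p2 -1-> p5 -1-> p2 -2-> p1 -2-> p5 -2-> p2

p2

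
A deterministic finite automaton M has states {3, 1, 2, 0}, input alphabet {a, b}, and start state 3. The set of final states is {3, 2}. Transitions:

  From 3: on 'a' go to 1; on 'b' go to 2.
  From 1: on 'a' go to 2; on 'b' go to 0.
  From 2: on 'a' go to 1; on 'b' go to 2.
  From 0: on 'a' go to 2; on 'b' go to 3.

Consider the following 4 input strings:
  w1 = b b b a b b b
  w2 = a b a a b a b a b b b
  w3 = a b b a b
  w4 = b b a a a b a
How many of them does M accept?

3

w1:
  start at 3
  read 'b': 3 → 2
  read 'b': 2 → 2
  read 'b': 2 → 2
  read 'a': 2 → 1
  read 'b': 1 → 0
  read 'b': 0 → 3
  read 'b': 3 → 2
  end 2, accepted
w2:
  start at 3
  read 'a': 3 → 1
  read 'b': 1 → 0
  read 'a': 0 → 2
  read 'a': 2 → 1
  read 'b': 1 → 0
  read 'a': 0 → 2
  read 'b': 2 → 2
  read 'a': 2 → 1
  read 'b': 1 → 0
  read 'b': 0 → 3
  read 'b': 3 → 2
  end 2, accepted
w3:
  start at 3
  read 'a': 3 → 1
  read 'b': 1 → 0
  read 'b': 0 → 3
  read 'a': 3 → 1
  read 'b': 1 → 0
  end 0, rejected
w4:
  start at 3
  read 'b': 3 → 2
  read 'b': 2 → 2
  read 'a': 2 → 1
  read 'a': 1 → 2
  read 'a': 2 → 1
  read 'b': 1 → 0
  read 'a': 0 → 2
  end 2, accepted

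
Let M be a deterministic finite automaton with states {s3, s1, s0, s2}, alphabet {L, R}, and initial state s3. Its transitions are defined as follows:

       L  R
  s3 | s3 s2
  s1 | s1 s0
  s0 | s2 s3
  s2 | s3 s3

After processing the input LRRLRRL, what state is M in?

s3

start at s3
read 'L': s3 → s3
read 'R': s3 → s2
read 'R': s2 → s3
read 'L': s3 → s3
read 'R': s3 → s2
read 'R': s2 → s3
read 'L': s3 → s3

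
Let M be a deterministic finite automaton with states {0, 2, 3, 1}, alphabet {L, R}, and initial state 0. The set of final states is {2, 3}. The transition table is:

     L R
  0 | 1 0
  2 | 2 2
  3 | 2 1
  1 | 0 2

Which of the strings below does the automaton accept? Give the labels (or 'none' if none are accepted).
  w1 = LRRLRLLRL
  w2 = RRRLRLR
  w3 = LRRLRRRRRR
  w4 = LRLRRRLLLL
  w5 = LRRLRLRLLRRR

w1, w2, w3, w4, w5

w1:
  start at 0
  read 'L': 0 → 1
  read 'R': 1 → 2
  read 'R': 2 → 2
  read 'L': 2 → 2
  read 'R': 2 → 2
  read 'L': 2 → 2
  read 'L': 2 → 2
  read 'R': 2 → 2
  read 'L': 2 → 2
  end 2, accepted
w2:
  start at 0
  read 'R': 0 → 0
  read 'R': 0 → 0
  read 'R': 0 → 0
  read 'L': 0 → 1
  read 'R': 1 → 2
  read 'L': 2 → 2
  read 'R': 2 → 2
  end 2, accepted
w3:
  start at 0
  read 'L': 0 → 1
  read 'R': 1 → 2
  read 'R': 2 → 2
  read 'L': 2 → 2
  read 'R': 2 → 2
  read 'R': 2 → 2
  read 'R': 2 → 2
  read 'R': 2 → 2
  read 'R': 2 → 2
  read 'R': 2 → 2
  end 2, accepted
w4:
  start at 0
  read 'L': 0 → 1
  read 'R': 1 → 2
  read 'L': 2 → 2
  read 'R': 2 → 2
  read 'R': 2 → 2
  read 'R': 2 → 2
  read 'L': 2 → 2
  read 'L': 2 → 2
  read 'L': 2 → 2
  read 'L': 2 → 2
  end 2, accepted
w5:
  start at 0
  read 'L': 0 → 1
  read 'R': 1 → 2
  read 'R': 2 → 2
  read 'L': 2 → 2
  read 'R': 2 → 2
  read 'L': 2 → 2
  read 'R': 2 → 2
  read 'L': 2 → 2
  read 'L': 2 → 2
  read 'R': 2 → 2
  read 'R': 2 → 2
  read 'R': 2 → 2
  end 2, accepted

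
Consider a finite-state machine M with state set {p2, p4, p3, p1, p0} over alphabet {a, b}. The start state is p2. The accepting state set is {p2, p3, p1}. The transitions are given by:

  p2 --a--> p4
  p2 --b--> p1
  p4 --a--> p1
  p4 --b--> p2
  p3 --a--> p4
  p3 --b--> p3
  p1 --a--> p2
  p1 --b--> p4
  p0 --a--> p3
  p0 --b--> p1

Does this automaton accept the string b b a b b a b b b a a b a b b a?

Yes

start at p2
read 'b': p2 → p1
read 'b': p1 → p4
read 'a': p4 → p1
read 'b': p1 → p4
read 'b': p4 → p2
read 'a': p2 → p4
read 'b': p4 → p2
read 'b': p2 → p1
read 'b': p1 → p4
read 'a': p4 → p1
read 'a': p1 → p2
read 'b': p2 → p1
read 'a': p1 → p2
read 'b': p2 → p1
read 'b': p1 → p4
read 'a': p4 → p1
End state p1 is accepting.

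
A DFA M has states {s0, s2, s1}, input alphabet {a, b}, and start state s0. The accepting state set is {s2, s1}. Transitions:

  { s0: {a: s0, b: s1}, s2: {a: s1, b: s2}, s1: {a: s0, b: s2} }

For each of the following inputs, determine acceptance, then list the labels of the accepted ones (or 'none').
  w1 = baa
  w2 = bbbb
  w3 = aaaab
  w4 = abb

w1: Trace: s0 -b-> s1 -a-> s0 -a-> s0  → end s0, rejected
w2: Trace: s0 -b-> s1 -b-> s2 -b-> s2 -b-> s2  → end s2, accepted
w3: Trace: s0 -a-> s0 -a-> s0 -a-> s0 -a-> s0 -b-> s1  → end s1, accepted
w4: Trace: s0 -a-> s0 -b-> s1 -b-> s2  → end s2, accepted

w2, w3, w4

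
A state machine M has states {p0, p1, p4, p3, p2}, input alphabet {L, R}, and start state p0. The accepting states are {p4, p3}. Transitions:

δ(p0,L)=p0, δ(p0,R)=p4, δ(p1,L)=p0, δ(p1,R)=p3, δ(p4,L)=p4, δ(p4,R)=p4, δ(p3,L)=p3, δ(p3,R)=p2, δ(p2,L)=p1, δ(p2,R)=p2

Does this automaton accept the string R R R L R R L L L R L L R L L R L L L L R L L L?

start at p0
read 'R': p0 → p4
read 'R': p4 → p4
read 'R': p4 → p4
read 'L': p4 → p4
read 'R': p4 → p4
read 'R': p4 → p4
read 'L': p4 → p4
read 'L': p4 → p4
read 'L': p4 → p4
read 'R': p4 → p4
read 'L': p4 → p4
read 'L': p4 → p4
read 'R': p4 → p4
read 'L': p4 → p4
read 'L': p4 → p4
read 'R': p4 → p4
read 'L': p4 → p4
read 'L': p4 → p4
read 'L': p4 → p4
read 'L': p4 → p4
read 'R': p4 → p4
read 'L': p4 → p4
read 'L': p4 → p4
read 'L': p4 → p4
End state p4 is accepting.

Yes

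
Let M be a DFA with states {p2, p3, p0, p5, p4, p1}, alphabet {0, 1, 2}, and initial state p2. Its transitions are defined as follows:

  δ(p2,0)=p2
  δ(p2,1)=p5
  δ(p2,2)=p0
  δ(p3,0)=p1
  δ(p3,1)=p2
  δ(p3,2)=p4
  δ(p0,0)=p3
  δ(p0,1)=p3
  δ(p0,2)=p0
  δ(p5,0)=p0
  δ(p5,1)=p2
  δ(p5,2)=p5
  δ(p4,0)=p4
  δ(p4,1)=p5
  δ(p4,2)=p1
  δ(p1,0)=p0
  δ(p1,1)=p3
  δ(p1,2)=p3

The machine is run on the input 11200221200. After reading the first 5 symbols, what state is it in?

start at p2
read '1': p2 → p5
read '1': p5 → p2
read '2': p2 → p0
read '0': p0 → p3
read '0': p3 → p1
After 5 symbols: p1.

p1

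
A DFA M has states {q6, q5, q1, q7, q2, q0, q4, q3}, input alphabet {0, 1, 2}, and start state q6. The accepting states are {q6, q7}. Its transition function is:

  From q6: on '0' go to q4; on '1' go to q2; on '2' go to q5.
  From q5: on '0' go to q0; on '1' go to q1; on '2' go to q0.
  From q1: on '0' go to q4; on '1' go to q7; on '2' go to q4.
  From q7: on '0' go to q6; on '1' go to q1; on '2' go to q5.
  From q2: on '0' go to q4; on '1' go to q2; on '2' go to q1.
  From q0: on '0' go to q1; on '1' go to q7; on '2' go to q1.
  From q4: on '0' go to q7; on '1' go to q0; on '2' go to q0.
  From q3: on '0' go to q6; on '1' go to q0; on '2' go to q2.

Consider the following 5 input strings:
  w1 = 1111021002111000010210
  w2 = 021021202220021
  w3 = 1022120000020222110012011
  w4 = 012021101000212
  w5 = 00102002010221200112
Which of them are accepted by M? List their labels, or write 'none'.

w1, w3

w1:
  start at q6
  read '1': q6 → q2
  read '1': q2 → q2
  read '1': q2 → q2
  read '1': q2 → q2
  read '0': q2 → q4
  read '2': q4 → q0
  read '1': q0 → q7
  read '0': q7 → q6
  read '0': q6 → q4
  read '2': q4 → q0
  read '1': q0 → q7
  read '1': q7 → q1
  read '1': q1 → q7
  read '0': q7 → q6
  read '0': q6 → q4
  read '0': q4 → q7
  read '0': q7 → q6
  read '1': q6 → q2
  read '0': q2 → q4
  read '2': q4 → q0
  read '1': q0 → q7
  read '0': q7 → q6
  end q6, accepted
w2:
  start at q6
  read '0': q6 → q4
  read '2': q4 → q0
  read '1': q0 → q7
  read '0': q7 → q6
  read '2': q6 → q5
  read '1': q5 → q1
  read '2': q1 → q4
  read '0': q4 → q7
  read '2': q7 → q5
  read '2': q5 → q0
  read '2': q0 → q1
  read '0': q1 → q4
  read '0': q4 → q7
  read '2': q7 → q5
  read '1': q5 → q1
  end q1, rejected
w3:
  start at q6
  read '1': q6 → q2
  read '0': q2 → q4
  read '2': q4 → q0
  read '2': q0 → q1
  read '1': q1 → q7
  read '2': q7 → q5
  read '0': q5 → q0
  read '0': q0 → q1
  read '0': q1 → q4
  read '0': q4 → q7
  read '0': q7 → q6
  read '2': q6 → q5
  read '0': q5 → q0
  read '2': q0 → q1
  read '2': q1 → q4
  read '2': q4 → q0
  read '1': q0 → q7
  read '1': q7 → q1
  read '0': q1 → q4
  read '0': q4 → q7
  read '1': q7 → q1
  read '2': q1 → q4
  read '0': q4 → q7
  read '1': q7 → q1
  read '1': q1 → q7
  end q7, accepted
w4:
  start at q6
  read '0': q6 → q4
  read '1': q4 → q0
  read '2': q0 → q1
  read '0': q1 → q4
  read '2': q4 → q0
  read '1': q0 → q7
  read '1': q7 → q1
  read '0': q1 → q4
  read '1': q4 → q0
  read '0': q0 → q1
  read '0': q1 → q4
  read '0': q4 → q7
  read '2': q7 → q5
  read '1': q5 → q1
  read '2': q1 → q4
  end q4, rejected
w5:
  start at q6
  read '0': q6 → q4
  read '0': q4 → q7
  read '1': q7 → q1
  read '0': q1 → q4
  read '2': q4 → q0
  read '0': q0 → q1
  read '0': q1 → q4
  read '2': q4 → q0
  read '0': q0 → q1
  read '1': q1 → q7
  read '0': q7 → q6
  read '2': q6 → q5
  read '2': q5 → q0
  read '1': q0 → q7
  read '2': q7 → q5
  read '0': q5 → q0
  read '0': q0 → q1
  read '1': q1 → q7
  read '1': q7 → q1
  read '2': q1 → q4
  end q4, rejected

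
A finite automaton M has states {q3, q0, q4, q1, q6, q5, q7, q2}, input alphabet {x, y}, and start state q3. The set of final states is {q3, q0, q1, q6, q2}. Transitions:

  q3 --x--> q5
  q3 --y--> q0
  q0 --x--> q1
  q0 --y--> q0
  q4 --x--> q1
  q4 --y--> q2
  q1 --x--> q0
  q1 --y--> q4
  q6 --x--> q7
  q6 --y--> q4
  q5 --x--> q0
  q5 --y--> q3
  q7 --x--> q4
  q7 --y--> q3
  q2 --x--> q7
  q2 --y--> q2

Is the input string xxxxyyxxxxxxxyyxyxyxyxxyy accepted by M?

q3 → q5 → q0 → q1 → q0 → q0 → q0 → q1 → q0 → q1 → q0 → q1 → q0 → q1 → q4 → q2 → q7 → q3 → q5 → q3 → q5 → q3 → q5 → q0 → q0 → q0
End state q0 is accepting.

Yes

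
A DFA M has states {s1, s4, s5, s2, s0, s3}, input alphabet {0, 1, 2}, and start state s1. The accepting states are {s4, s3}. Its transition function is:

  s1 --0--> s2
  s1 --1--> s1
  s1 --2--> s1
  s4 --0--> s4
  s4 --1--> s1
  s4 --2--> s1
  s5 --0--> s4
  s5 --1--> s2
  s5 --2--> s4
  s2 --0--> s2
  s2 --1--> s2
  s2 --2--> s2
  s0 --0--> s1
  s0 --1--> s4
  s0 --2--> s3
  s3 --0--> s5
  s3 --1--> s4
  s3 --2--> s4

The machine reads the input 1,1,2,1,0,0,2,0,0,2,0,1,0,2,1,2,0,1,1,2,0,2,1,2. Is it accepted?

No

s1 → s1 → s1 → s1 → s1 → s2 → s2 → s2 → s2 → s2 → s2 → s2 → s2 → s2 → s2 → s2 → s2 → s2 → s2 → s2 → s2 → s2 → s2 → s2 → s2
End state s2 is not accepting.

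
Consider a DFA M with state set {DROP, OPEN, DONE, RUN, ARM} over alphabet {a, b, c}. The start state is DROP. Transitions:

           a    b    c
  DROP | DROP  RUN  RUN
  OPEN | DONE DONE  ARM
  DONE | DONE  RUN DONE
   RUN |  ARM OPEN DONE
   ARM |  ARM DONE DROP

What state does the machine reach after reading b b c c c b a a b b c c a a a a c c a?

Trace: DROP -b-> RUN -b-> OPEN -c-> ARM -c-> DROP -c-> RUN -b-> OPEN -a-> DONE -a-> DONE -b-> RUN -b-> OPEN -c-> ARM -c-> DROP -a-> DROP -a-> DROP -a-> DROP -a-> DROP -c-> RUN -c-> DONE -a-> DONE

DONE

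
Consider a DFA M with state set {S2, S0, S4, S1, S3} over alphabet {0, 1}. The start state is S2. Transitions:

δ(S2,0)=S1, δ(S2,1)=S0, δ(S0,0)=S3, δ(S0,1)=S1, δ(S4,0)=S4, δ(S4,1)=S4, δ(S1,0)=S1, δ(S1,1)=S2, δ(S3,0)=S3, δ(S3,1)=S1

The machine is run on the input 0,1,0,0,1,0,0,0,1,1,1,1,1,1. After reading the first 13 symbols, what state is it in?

S0

S2 → S1 → S2 → S1 → S1 → S2 → S1 → S1 → S1 → S2 → S0 → S1 → S2 → S0
After 13 symbols: S0.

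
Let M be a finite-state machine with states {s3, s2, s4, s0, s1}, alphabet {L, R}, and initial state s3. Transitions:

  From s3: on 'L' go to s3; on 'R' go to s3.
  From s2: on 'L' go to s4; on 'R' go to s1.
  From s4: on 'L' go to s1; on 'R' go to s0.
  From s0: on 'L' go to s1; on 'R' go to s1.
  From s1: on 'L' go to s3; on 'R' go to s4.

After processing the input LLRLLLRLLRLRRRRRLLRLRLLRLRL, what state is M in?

s3

start at s3
read 'L': s3 → s3
read 'L': s3 → s3
read 'R': s3 → s3
read 'L': s3 → s3
read 'L': s3 → s3
read 'L': s3 → s3
read 'R': s3 → s3
read 'L': s3 → s3
read 'L': s3 → s3
read 'R': s3 → s3
read 'L': s3 → s3
read 'R': s3 → s3
read 'R': s3 → s3
read 'R': s3 → s3
read 'R': s3 → s3
read 'R': s3 → s3
read 'L': s3 → s3
read 'L': s3 → s3
read 'R': s3 → s3
read 'L': s3 → s3
read 'R': s3 → s3
read 'L': s3 → s3
read 'L': s3 → s3
read 'R': s3 → s3
read 'L': s3 → s3
read 'R': s3 → s3
read 'L': s3 → s3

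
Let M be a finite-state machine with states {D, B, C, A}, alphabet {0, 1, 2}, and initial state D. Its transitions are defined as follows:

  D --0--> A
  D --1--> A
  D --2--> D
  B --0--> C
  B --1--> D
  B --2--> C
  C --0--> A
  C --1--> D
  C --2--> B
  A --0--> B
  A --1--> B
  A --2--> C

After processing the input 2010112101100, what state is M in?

B

Trace: D -2-> D -0-> A -1-> B -0-> C -1-> D -1-> A -2-> C -1-> D -0-> A -1-> B -1-> D -0-> A -0-> B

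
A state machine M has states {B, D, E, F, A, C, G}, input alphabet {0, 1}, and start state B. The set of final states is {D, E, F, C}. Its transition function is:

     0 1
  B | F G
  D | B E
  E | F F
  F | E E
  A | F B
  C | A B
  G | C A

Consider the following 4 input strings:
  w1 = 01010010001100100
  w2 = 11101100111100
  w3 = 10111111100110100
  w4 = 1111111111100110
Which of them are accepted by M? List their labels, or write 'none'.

w1, w2, w3, w4

w1: B → F → E → F → E → F → E → F → E → F → E → F → E → F → E → F → E → F  → end F, accepted
w2: B → G → A → B → F → E → F → E → F → E → F → E → F → E → F  → end F, accepted
w3: B → G → C → B → G → A → B → G → A → B → F → E → F → E → F → E → F → E  → end E, accepted
w4: B → G → A → B → G → A → B → G → A → B → G → A → F → E → F → E → F  → end F, accepted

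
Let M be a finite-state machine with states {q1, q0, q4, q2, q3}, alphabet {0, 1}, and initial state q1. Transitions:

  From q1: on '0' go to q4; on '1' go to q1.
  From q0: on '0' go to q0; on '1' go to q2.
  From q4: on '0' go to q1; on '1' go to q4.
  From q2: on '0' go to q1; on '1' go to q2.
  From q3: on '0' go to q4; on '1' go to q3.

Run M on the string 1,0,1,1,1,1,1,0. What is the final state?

q1 → q1 → q4 → q4 → q4 → q4 → q4 → q4 → q1

q1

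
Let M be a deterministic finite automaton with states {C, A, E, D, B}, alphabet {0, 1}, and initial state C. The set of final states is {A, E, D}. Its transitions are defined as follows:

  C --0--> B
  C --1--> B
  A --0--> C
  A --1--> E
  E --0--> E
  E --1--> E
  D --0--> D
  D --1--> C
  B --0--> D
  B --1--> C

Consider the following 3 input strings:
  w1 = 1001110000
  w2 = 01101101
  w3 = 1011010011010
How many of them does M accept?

1

w1:
  start at C
  read '1': C → B
  read '0': B → D
  read '0': D → D
  read '1': D → C
  read '1': C → B
  read '1': B → C
  read '0': C → B
  read '0': B → D
  read '0': D → D
  read '0': D → D
  end D, accepted
w2:
  start at C
  read '0': C → B
  read '1': B → C
  read '1': C → B
  read '0': B → D
  read '1': D → C
  read '1': C → B
  read '0': B → D
  read '1': D → C
  end C, rejected
w3:
  start at C
  read '1': C → B
  read '0': B → D
  read '1': D → C
  read '1': C → B
  read '0': B → D
  read '1': D → C
  read '0': C → B
  read '0': B → D
  read '1': D → C
  read '1': C → B
  read '0': B → D
  read '1': D → C
  read '0': C → B
  end B, rejected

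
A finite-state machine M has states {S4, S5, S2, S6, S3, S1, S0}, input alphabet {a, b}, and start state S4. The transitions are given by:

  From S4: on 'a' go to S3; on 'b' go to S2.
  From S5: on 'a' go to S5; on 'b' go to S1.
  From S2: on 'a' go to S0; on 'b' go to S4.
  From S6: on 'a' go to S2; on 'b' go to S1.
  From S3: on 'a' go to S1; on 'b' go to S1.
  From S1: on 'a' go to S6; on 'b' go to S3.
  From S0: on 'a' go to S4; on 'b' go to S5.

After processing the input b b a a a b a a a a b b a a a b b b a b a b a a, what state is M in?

S2

start at S4
read 'b': S4 → S2
read 'b': S2 → S4
read 'a': S4 → S3
read 'a': S3 → S1
read 'a': S1 → S6
read 'b': S6 → S1
read 'a': S1 → S6
read 'a': S6 → S2
read 'a': S2 → S0
read 'a': S0 → S4
read 'b': S4 → S2
read 'b': S2 → S4
read 'a': S4 → S3
read 'a': S3 → S1
read 'a': S1 → S6
read 'b': S6 → S1
read 'b': S1 → S3
read 'b': S3 → S1
read 'a': S1 → S6
read 'b': S6 → S1
read 'a': S1 → S6
read 'b': S6 → S1
read 'a': S1 → S6
read 'a': S6 → S2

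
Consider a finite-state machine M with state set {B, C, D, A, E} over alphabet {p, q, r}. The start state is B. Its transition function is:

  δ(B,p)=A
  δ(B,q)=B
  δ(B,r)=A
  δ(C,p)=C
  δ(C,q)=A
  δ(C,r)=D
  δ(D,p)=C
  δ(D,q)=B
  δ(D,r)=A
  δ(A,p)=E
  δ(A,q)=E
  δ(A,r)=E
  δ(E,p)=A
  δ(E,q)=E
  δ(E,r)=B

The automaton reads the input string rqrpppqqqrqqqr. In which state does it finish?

B → A → E → B → A → E → A → E → E → E → B → B → B → B → A

A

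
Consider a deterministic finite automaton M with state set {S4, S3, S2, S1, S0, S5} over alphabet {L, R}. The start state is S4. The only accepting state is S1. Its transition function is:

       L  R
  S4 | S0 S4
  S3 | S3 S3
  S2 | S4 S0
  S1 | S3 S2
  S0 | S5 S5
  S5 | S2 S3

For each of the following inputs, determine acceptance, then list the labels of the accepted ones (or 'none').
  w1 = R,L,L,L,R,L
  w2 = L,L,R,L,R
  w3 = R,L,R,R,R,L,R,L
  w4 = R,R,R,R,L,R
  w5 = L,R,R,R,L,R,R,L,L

none

w1: S4 → S4 → S0 → S5 → S2 → S0 → S5  → end S5, rejected
w2: S4 → S0 → S5 → S3 → S3 → S3  → end S3, rejected
w3: S4 → S4 → S0 → S5 → S3 → S3 → S3 → S3 → S3  → end S3, rejected
w4: S4 → S4 → S4 → S4 → S4 → S0 → S5  → end S5, rejected
w5: S4 → S0 → S5 → S3 → S3 → S3 → S3 → S3 → S3 → S3  → end S3, rejected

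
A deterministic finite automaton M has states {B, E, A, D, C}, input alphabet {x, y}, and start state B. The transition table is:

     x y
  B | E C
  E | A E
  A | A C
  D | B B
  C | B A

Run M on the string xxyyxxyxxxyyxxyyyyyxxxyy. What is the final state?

A

start at B
read 'x': B → E
read 'x': E → A
read 'y': A → C
read 'y': C → A
read 'x': A → A
read 'x': A → A
read 'y': A → C
read 'x': C → B
read 'x': B → E
read 'x': E → A
read 'y': A → C
read 'y': C → A
read 'x': A → A
read 'x': A → A
read 'y': A → C
read 'y': C → A
read 'y': A → C
read 'y': C → A
read 'y': A → C
read 'x': C → B
read 'x': B → E
read 'x': E → A
read 'y': A → C
read 'y': C → A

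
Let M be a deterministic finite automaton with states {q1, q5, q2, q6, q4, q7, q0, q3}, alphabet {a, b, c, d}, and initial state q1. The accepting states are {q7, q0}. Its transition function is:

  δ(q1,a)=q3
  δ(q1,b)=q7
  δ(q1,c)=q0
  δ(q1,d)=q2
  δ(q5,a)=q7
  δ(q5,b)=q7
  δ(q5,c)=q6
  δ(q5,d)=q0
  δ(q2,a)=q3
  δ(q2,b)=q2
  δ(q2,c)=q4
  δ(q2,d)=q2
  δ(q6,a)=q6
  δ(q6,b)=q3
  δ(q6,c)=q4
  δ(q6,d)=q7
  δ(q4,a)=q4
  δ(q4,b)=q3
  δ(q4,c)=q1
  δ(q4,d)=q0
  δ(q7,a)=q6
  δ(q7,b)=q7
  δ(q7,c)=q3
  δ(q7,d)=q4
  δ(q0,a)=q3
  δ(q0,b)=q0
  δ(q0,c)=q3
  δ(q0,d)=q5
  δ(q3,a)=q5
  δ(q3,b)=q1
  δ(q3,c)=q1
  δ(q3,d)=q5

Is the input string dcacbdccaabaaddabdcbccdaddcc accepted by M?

q1 → q2 → q4 → q4 → q1 → q7 → q4 → q1 → q0 → q3 → q5 → q7 → q6 → q6 → q7 → q4 → q4 → q3 → q5 → q6 → q3 → q1 → q0 → q5 → q7 → q4 → q0 → q3 → q1
End state q1 is not accepting.

No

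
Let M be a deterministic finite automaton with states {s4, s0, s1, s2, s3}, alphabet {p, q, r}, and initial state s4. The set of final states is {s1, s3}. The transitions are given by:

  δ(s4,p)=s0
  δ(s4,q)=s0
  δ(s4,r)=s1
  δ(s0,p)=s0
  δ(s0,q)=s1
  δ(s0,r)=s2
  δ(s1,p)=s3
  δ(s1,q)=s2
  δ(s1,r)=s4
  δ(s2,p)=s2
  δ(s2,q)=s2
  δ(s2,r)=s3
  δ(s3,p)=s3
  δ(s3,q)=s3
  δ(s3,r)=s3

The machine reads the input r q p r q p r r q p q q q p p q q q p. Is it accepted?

Yes

s4 → s1 → s2 → s2 → s3 → s3 → s3 → s3 → s3 → s3 → s3 → s3 → s3 → s3 → s3 → s3 → s3 → s3 → s3 → s3
End state s3 is accepting.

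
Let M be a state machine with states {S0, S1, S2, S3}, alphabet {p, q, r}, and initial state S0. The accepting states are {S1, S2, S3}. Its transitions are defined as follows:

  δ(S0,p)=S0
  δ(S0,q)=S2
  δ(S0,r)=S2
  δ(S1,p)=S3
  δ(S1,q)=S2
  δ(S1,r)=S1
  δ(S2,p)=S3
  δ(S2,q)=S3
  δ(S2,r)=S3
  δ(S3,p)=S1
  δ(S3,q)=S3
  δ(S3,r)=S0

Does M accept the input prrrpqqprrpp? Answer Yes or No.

Trace: S0 -p-> S0 -r-> S2 -r-> S3 -r-> S0 -p-> S0 -q-> S2 -q-> S3 -p-> S1 -r-> S1 -r-> S1 -p-> S3 -p-> S1
End state S1 is accepting.

Yes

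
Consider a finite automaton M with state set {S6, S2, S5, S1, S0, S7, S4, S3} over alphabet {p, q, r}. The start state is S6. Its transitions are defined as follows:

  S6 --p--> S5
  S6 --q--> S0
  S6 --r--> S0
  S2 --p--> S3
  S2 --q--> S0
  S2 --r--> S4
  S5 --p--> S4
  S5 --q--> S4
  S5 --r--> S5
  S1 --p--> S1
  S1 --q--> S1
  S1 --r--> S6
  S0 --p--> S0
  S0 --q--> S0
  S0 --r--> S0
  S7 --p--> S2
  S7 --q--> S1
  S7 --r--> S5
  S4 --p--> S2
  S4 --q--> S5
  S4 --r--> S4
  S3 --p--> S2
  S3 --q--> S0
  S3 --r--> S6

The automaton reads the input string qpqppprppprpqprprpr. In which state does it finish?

S6 → S0 → S0 → S0 → S0 → S0 → S0 → S0 → S0 → S0 → S0 → S0 → S0 → S0 → S0 → S0 → S0 → S0 → S0 → S0

S0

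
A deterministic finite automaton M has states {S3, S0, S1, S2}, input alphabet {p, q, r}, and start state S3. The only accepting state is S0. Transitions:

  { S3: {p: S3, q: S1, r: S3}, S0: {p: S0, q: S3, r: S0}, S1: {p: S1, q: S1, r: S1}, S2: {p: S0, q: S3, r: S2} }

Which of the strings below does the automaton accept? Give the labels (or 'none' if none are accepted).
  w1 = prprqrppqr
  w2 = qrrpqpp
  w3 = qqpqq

w1: Trace: S3 -p-> S3 -r-> S3 -p-> S3 -r-> S3 -q-> S1 -r-> S1 -p-> S1 -p-> S1 -q-> S1 -r-> S1  → end S1, rejected
w2: Trace: S3 -q-> S1 -r-> S1 -r-> S1 -p-> S1 -q-> S1 -p-> S1 -p-> S1  → end S1, rejected
w3: Trace: S3 -q-> S1 -q-> S1 -p-> S1 -q-> S1 -q-> S1  → end S1, rejected

none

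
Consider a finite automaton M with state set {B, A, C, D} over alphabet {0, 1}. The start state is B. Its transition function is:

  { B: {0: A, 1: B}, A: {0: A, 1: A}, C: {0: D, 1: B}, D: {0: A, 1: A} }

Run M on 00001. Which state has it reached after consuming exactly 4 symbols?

start at B
read '0': B → A
read '0': A → A
read '0': A → A
read '0': A → A
After 4 symbols: A.

A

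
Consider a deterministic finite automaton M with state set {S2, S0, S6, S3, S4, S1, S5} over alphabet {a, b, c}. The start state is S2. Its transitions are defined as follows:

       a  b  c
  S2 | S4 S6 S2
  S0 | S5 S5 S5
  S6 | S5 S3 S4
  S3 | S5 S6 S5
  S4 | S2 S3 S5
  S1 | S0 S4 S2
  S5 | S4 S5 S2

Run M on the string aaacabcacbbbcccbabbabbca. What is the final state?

S2

start at S2
read 'a': S2 → S4
read 'a': S4 → S2
read 'a': S2 → S4
read 'c': S4 → S5
read 'a': S5 → S4
read 'b': S4 → S3
read 'c': S3 → S5
read 'a': S5 → S4
read 'c': S4 → S5
read 'b': S5 → S5
read 'b': S5 → S5
read 'b': S5 → S5
read 'c': S5 → S2
read 'c': S2 → S2
read 'c': S2 → S2
read 'b': S2 → S6
read 'a': S6 → S5
read 'b': S5 → S5
read 'b': S5 → S5
read 'a': S5 → S4
read 'b': S4 → S3
read 'b': S3 → S6
read 'c': S6 → S4
read 'a': S4 → S2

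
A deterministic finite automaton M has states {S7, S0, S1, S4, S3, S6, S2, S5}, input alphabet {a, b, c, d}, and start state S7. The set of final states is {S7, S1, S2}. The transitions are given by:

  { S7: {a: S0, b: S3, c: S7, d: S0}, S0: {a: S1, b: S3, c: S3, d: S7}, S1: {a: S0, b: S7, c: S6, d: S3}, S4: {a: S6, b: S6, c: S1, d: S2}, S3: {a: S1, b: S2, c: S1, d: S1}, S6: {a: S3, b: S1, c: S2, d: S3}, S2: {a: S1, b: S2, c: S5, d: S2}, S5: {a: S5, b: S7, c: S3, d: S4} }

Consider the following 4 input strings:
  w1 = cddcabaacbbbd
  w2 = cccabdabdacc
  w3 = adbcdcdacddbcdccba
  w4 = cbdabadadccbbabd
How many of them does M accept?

w1: Trace: S7 -c-> S7 -d-> S0 -d-> S7 -c-> S7 -a-> S0 -b-> S3 -a-> S1 -a-> S0 -c-> S3 -b-> S2 -b-> S2 -b-> S2 -d-> S2  → end S2, accepted
w2: Trace: S7 -c-> S7 -c-> S7 -c-> S7 -a-> S0 -b-> S3 -d-> S1 -a-> S0 -b-> S3 -d-> S1 -a-> S0 -c-> S3 -c-> S1  → end S1, accepted
w3: Trace: S7 -a-> S0 -d-> S7 -b-> S3 -c-> S1 -d-> S3 -c-> S1 -d-> S3 -a-> S1 -c-> S6 -d-> S3 -d-> S1 -b-> S7 -c-> S7 -d-> S0 -c-> S3 -c-> S1 -b-> S7 -a-> S0  → end S0, rejected
w4: Trace: S7 -c-> S7 -b-> S3 -d-> S1 -a-> S0 -b-> S3 -a-> S1 -d-> S3 -a-> S1 -d-> S3 -c-> S1 -c-> S6 -b-> S1 -b-> S7 -a-> S0 -b-> S3 -d-> S1  → end S1, accepted

3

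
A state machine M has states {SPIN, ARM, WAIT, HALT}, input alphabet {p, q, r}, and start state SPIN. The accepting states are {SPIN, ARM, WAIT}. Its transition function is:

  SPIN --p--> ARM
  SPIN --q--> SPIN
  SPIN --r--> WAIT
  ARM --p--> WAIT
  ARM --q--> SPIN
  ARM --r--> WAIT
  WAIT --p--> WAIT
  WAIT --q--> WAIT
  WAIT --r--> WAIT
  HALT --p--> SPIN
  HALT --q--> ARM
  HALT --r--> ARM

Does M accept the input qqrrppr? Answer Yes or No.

SPIN → SPIN → SPIN → WAIT → WAIT → WAIT → WAIT → WAIT
End state WAIT is accepting.

Yes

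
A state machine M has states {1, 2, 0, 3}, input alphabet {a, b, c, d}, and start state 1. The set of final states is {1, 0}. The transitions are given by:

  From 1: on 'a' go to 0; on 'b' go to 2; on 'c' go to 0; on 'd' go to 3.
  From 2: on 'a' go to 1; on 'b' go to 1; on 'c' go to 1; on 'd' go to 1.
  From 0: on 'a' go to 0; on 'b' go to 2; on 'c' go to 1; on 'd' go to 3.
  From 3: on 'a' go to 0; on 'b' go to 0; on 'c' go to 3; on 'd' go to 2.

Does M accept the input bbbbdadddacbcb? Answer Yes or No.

No

Trace: 1 -b-> 2 -b-> 1 -b-> 2 -b-> 1 -d-> 3 -a-> 0 -d-> 3 -d-> 2 -d-> 1 -a-> 0 -c-> 1 -b-> 2 -c-> 1 -b-> 2
End state 2 is not accepting.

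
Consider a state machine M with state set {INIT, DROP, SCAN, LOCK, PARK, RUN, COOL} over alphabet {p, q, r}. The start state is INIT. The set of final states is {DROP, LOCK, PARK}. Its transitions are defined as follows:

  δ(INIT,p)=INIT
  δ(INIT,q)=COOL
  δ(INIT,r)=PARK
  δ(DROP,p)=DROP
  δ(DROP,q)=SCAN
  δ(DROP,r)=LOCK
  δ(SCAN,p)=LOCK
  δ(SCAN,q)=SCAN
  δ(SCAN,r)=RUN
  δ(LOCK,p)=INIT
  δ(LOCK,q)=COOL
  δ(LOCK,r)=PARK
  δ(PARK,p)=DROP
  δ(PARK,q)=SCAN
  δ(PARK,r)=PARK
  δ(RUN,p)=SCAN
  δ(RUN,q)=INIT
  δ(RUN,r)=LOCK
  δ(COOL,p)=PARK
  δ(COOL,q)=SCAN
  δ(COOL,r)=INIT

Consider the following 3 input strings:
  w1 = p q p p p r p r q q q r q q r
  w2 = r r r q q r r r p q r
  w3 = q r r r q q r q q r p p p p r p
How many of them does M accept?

w1:
  start at INIT
  read 'p': INIT → INIT
  read 'q': INIT → COOL
  read 'p': COOL → PARK
  read 'p': PARK → DROP
  read 'p': DROP → DROP
  read 'r': DROP → LOCK
  read 'p': LOCK → INIT
  read 'r': INIT → PARK
  read 'q': PARK → SCAN
  read 'q': SCAN → SCAN
  read 'q': SCAN → SCAN
  read 'r': SCAN → RUN
  read 'q': RUN → INIT
  read 'q': INIT → COOL
  read 'r': COOL → INIT
  end INIT, rejected
w2:
  start at INIT
  read 'r': INIT → PARK
  read 'r': PARK → PARK
  read 'r': PARK → PARK
  read 'q': PARK → SCAN
  read 'q': SCAN → SCAN
  read 'r': SCAN → RUN
  read 'r': RUN → LOCK
  read 'r': LOCK → PARK
  read 'p': PARK → DROP
  read 'q': DROP → SCAN
  read 'r': SCAN → RUN
  end RUN, rejected
w3:
  start at INIT
  read 'q': INIT → COOL
  read 'r': COOL → INIT
  read 'r': INIT → PARK
  read 'r': PARK → PARK
  read 'q': PARK → SCAN
  read 'q': SCAN → SCAN
  read 'r': SCAN → RUN
  read 'q': RUN → INIT
  read 'q': INIT → COOL
  read 'r': COOL → INIT
  read 'p': INIT → INIT
  read 'p': INIT → INIT
  read 'p': INIT → INIT
  read 'p': INIT → INIT
  read 'r': INIT → PARK
  read 'p': PARK → DROP
  end DROP, accepted

1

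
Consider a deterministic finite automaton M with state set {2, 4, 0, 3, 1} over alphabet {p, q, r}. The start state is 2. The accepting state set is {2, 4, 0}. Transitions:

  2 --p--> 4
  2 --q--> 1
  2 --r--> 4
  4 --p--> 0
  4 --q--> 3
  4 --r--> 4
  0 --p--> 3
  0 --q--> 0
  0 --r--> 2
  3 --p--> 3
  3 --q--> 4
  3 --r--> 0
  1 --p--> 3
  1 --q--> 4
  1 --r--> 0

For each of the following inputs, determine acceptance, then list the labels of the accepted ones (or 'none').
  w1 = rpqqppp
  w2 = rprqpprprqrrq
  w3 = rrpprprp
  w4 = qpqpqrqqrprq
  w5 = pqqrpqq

w5

w1: 2 → 4 → 0 → 0 → 0 → 3 → 3 → 3  → end 3, rejected
w2: 2 → 4 → 0 → 2 → 1 → 3 → 3 → 0 → 3 → 0 → 0 → 2 → 4 → 3  → end 3, rejected
w3: 2 → 4 → 4 → 0 → 3 → 0 → 3 → 0 → 3  → end 3, rejected
w4: 2 → 1 → 3 → 4 → 0 → 0 → 2 → 1 → 4 → 4 → 0 → 2 → 1  → end 1, rejected
w5: 2 → 4 → 3 → 4 → 4 → 0 → 0 → 0  → end 0, accepted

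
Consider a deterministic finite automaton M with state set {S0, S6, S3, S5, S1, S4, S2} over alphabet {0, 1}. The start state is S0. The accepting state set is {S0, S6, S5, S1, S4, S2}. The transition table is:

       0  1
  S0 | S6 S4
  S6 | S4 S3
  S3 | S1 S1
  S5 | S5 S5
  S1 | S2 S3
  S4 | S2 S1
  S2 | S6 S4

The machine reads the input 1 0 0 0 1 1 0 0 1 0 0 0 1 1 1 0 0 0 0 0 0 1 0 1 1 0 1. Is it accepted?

Yes

Trace: S0 -1-> S4 -0-> S2 -0-> S6 -0-> S4 -1-> S1 -1-> S3 -0-> S1 -0-> S2 -1-> S4 -0-> S2 -0-> S6 -0-> S4 -1-> S1 -1-> S3 -1-> S1 -0-> S2 -0-> S6 -0-> S4 -0-> S2 -0-> S6 -0-> S4 -1-> S1 -0-> S2 -1-> S4 -1-> S1 -0-> S2 -1-> S4
End state S4 is accepting.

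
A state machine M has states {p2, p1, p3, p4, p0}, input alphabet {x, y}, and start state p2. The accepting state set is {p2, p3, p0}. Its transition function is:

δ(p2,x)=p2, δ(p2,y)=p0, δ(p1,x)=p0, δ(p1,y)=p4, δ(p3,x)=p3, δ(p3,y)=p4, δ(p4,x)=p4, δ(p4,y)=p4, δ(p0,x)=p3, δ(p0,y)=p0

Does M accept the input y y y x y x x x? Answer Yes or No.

No

Trace: p2 -y-> p0 -y-> p0 -y-> p0 -x-> p3 -y-> p4 -x-> p4 -x-> p4 -x-> p4
End state p4 is not accepting.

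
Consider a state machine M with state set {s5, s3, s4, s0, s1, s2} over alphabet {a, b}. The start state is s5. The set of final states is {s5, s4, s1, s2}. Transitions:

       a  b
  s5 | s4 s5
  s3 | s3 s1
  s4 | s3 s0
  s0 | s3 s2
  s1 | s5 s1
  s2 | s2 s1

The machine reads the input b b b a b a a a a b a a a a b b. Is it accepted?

Yes

start at s5
read 'b': s5 → s5
read 'b': s5 → s5
read 'b': s5 → s5
read 'a': s5 → s4
read 'b': s4 → s0
read 'a': s0 → s3
read 'a': s3 → s3
read 'a': s3 → s3
read 'a': s3 → s3
read 'b': s3 → s1
read 'a': s1 → s5
read 'a': s5 → s4
read 'a': s4 → s3
read 'a': s3 → s3
read 'b': s3 → s1
read 'b': s1 → s1
End state s1 is accepting.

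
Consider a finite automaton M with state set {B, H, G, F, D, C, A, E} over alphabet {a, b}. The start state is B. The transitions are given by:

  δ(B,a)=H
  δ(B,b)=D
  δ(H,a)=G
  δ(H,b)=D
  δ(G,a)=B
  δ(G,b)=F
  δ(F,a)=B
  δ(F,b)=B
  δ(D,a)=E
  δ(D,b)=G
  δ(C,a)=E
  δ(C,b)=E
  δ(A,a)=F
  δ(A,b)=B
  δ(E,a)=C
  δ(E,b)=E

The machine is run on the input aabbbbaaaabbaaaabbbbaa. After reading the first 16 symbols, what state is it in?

B

Trace: B -a-> H -a-> G -b-> F -b-> B -b-> D -b-> G -a-> B -a-> H -a-> G -a-> B -b-> D -b-> G -a-> B -a-> H -a-> G -a-> B
After 16 symbols: B.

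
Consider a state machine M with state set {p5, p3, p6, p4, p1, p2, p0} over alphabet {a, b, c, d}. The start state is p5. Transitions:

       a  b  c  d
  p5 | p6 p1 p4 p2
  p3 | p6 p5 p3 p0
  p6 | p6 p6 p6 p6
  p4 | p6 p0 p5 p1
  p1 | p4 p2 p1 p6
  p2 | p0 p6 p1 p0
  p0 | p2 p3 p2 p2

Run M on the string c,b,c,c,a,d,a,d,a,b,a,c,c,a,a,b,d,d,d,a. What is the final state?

start at p5
read 'c': p5 → p4
read 'b': p4 → p0
read 'c': p0 → p2
read 'c': p2 → p1
read 'a': p1 → p4
read 'd': p4 → p1
read 'a': p1 → p4
read 'd': p4 → p1
read 'a': p1 → p4
read 'b': p4 → p0
read 'a': p0 → p2
read 'c': p2 → p1
read 'c': p1 → p1
read 'a': p1 → p4
read 'a': p4 → p6
read 'b': p6 → p6
read 'd': p6 → p6
read 'd': p6 → p6
read 'd': p6 → p6
read 'a': p6 → p6

p6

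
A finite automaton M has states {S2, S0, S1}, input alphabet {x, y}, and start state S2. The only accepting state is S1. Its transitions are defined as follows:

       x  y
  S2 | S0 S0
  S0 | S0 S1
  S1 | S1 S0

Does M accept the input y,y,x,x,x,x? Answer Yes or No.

Yes

start at S2
read 'y': S2 → S0
read 'y': S0 → S1
read 'x': S1 → S1
read 'x': S1 → S1
read 'x': S1 → S1
read 'x': S1 → S1
End state S1 is accepting.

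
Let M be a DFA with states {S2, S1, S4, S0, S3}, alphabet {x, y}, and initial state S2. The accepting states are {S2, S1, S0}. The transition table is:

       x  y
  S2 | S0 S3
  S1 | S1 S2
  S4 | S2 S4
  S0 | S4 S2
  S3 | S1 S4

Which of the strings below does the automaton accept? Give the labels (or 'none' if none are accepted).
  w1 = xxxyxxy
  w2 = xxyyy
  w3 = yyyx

w1, w3

w1:
  start at S2
  read 'x': S2 → S0
  read 'x': S0 → S4
  read 'x': S4 → S2
  read 'y': S2 → S3
  read 'x': S3 → S1
  read 'x': S1 → S1
  read 'y': S1 → S2
  end S2, accepted
w2:
  start at S2
  read 'x': S2 → S0
  read 'x': S0 → S4
  read 'y': S4 → S4
  read 'y': S4 → S4
  read 'y': S4 → S4
  end S4, rejected
w3:
  start at S2
  read 'y': S2 → S3
  read 'y': S3 → S4
  read 'y': S4 → S4
  read 'x': S4 → S2
  end S2, accepted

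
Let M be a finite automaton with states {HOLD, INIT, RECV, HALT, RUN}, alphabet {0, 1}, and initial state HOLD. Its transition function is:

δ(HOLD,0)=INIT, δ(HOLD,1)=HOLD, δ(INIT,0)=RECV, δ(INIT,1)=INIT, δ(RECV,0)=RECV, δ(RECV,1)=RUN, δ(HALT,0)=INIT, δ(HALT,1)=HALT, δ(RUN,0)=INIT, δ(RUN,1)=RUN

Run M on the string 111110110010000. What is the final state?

HOLD → HOLD → HOLD → HOLD → HOLD → HOLD → INIT → INIT → INIT → RECV → RECV → RUN → INIT → RECV → RECV → RECV

RECV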